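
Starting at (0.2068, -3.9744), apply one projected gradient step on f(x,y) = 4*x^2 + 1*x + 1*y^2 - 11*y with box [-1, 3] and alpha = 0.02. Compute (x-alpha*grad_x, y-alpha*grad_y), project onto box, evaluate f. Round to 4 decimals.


Step 1: Compute gradient at (0.2068, -3.9744).
grad_x = 2*4*0.2068 + 1 = 2.6544
grad_y = 2*1*-3.9744 - 11 = -18.9488
Step 2: Gradient step.
x_raw = 0.2068 - 0.02*2.6544 = 0.1537
y_raw = -3.9744 - 0.02*-18.9488 = -3.5954
Step 3: Project onto [-1, 3].
x_proj = clip(0.1537) = 0.1537
y_proj = clip(-3.5954) = -1.0
Step 4: Evaluate f.
f(0.1537, -1.0) = 12.2482


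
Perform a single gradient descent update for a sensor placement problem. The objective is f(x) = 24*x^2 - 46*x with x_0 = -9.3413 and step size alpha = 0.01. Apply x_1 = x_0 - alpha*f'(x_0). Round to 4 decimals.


We compute the gradient at x_0 and apply the update.
f'(x) = 48*x - 46
f'(-9.3413) = 48*-9.3413 - 46 = -494.3824
x_1 = -9.3413 - 0.01*-494.3824 = -4.3975


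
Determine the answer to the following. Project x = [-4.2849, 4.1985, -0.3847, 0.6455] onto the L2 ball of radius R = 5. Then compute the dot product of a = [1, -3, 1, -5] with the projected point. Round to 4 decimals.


Step 1: Compute ||x|| (intermediates to 6 decimals).
||x|| = sqrt((-4.2849)^2 + 4.1985^2 + (-0.3847)^2 + 0.6455^2) = 6.045861
Step 2: Project.
Since ||x|| > R, scale = R/||x|| = 5/6.045861 = 0.827012, proj(x) = scale * x
proj(x) = [-3.543664, 3.47221, -0.318152, 0.533836]
Step 3: Dot product.
a^T * proj(x) = 1*(-3.543664) - 3*3.47221 + 1*(-0.318152) - 5*0.533836 = -16.9476


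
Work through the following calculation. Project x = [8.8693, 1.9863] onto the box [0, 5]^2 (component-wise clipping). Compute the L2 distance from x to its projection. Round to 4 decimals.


Project each component onto [0, 5].
clip(8.8693) = 5.0, clip(1.9863) = 1.9863
Projection = [5.0, 1.9863]
Squared diffs: [14.9715, 0.0]
Distance = sqrt(14.9715) = 3.8693


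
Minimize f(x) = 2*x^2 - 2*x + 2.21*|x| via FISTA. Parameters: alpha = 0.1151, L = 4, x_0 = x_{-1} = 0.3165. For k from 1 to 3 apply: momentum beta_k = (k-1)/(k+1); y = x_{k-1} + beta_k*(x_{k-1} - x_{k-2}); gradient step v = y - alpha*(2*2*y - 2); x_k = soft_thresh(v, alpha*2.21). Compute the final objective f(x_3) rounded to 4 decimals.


FISTA on f(x) = 2*x^2 - 2*x + 2.21*|x|
L = 4, alpha = 0.1151
Iteration 1: beta = 0.0, y = 0.3165 + 0.0*(0.3165 - 0.3165) = 0.3165
  grad(y) = -0.734, v = y - alpha*grad = 0.401
  prox(v) = soft_thresh(0.401, 0.2544) = 0.1466
Iteration 2: beta = 0.3333, y = 0.1466 + 0.3333*(0.1466 - 0.3165) = 0.09
  grad(y) = -1.6401, v = y - alpha*grad = 0.2788
  prox(v) = soft_thresh(0.2788, 0.2544) = 0.0244
Iteration 3: beta = 0.5, y = 0.0244 + 0.5*(0.0244 - 0.1466) = -0.0367
  grad(y) = -2.1469, v = y - alpha*grad = 0.2104
  prox(v) = soft_thresh(0.2104, 0.2544) = 0.0
f(x_3) = 2*0.0^2 - 2*0.0 + 2.21*|0.0| = 0.0


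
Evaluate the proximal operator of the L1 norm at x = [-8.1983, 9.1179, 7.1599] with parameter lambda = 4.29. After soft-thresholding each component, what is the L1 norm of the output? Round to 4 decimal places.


Soft-thresholding with lambda = 4.29:
prox(-8.1983) = sign(-8.1983)*max(|-8.1983| - 4.29, 0) = -3.9083
prox(9.1179) = sign(9.1179)*max(|9.1179| - 4.29, 0) = 4.8279
prox(7.1599) = sign(7.1599)*max(|7.1599| - 4.29, 0) = 2.8699
prox(x) = [-3.9083, 4.8279, 2.8699]
||prox(x)||_1 = 3.9083 + 4.8279 + 2.8699 = 11.6061


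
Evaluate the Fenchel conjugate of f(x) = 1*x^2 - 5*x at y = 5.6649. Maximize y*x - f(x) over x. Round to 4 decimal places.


f*(y) = sup_x {y*x - a*x^2 - b*x} = sup_x {(y-b)*x - a*x^2}
FOC: (y - b) - 2a*x = 0 => x* = (y - b)/(2a)
x* = (5.6649 + 5)/(2*1) = 5.3325
f*(5.6649) = (y-b)^2/(4a) = (5.6649 + 5)^2/(4*1)
= 113.7401/4 = 28.435


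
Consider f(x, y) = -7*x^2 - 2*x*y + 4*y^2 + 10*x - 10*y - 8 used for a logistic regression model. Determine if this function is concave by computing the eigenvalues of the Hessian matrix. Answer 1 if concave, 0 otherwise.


The Hessian of f(x,y) = -7*x^2 - 2*x*y + 4*y^2 + 10*x - 10*y - 8 is:
H = [[-14, -2], [-2, 8]]
Trace = -14 + 8 = -6
Determinant = -14*8 - (-2)^2 = -116
Discriminant = (-6)^2 - 4*-116 = 500.0
Eigenvalues: lambda_1 = -14.1803, lambda_2 = 8.1803
The function is not concave.

0


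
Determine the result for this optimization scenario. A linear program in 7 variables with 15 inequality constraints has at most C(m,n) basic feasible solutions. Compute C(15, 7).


Each vertex corresponds to some choice of n active constraints out of m, so the number of vertices is at most C(m, n) = m! / (n!(m-n)!).
m = 15, n = 7
Numerator: 15 * 14 * 13 * 12 * 11 * 10 * 9
Denominator: 7! = 5040
C(15, 7) = 6435


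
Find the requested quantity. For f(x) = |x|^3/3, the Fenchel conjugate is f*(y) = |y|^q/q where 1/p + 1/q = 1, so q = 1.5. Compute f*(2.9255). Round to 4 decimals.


The conjugate exponent q satisfies 1/p + 1/q = 1.
p = 3, so q = 3/(3 - 1) = 1.5
|y|^q = 2.9255^1.5 = 5.0038
f*(2.9255) = 5.0038 / 1.5 = 3.3359


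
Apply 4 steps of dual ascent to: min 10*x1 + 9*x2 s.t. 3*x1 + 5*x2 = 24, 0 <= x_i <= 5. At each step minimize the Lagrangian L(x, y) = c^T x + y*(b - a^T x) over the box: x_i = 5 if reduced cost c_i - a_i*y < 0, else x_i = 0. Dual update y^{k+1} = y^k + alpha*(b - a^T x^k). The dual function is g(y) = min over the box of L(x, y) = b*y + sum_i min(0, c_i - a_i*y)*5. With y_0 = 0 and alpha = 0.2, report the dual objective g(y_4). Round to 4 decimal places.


Dual ascent for LP: min 10*x1 + 9*x2, 3*x1 + 5*x2 = 24, 0 <= x_i <= 5
Step 1: y^k = 0.0, reduced costs: (10.0, 9.0)
  x^k = (0.0, 0.0), subgradient = b - a^T x = 24.0
  y^{k+1} = 0.0 + 0.2*24.0 = 4.8
Step 2: y^k = 4.8, reduced costs: (-4.4, -15.0)
  x^k = (5.0, 5.0), subgradient = b - a^T x = -16.0
  y^{k+1} = 4.8 + 0.2*-16.0 = 1.6
Step 3: y^k = 1.6, reduced costs: (5.2, 1.0)
  x^k = (0.0, 0.0), subgradient = b - a^T x = 24.0
  y^{k+1} = 1.6 + 0.2*24.0 = 6.4
Step 4: y^k = 6.4, reduced costs: (-9.2, -23.0)
  x^k = (5.0, 5.0), subgradient = b - a^T x = -16.0
  y^{k+1} = 6.4 + 0.2*-16.0 = 3.2
Dual objective at y_4 = 3.2: reduced costs (0.4, -7.0), box minimizer x = (0.0, 5.0)
g(y_4) = b*y + (c1 - a1*y)*x1 + (c2 - a2*y)*x2 = 24*3.2 + 0.4*0.0 + (-7.0)*5.0 = 76.8 + 0.0 - 35.0 = 41.8


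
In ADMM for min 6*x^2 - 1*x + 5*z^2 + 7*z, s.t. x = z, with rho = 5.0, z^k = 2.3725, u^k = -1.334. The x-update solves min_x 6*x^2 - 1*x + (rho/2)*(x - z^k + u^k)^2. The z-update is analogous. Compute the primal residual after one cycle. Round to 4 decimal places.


ADMM iteration with rho = 5.0, z^k = 2.3725, u^k = -1.334
Step 1: x-update.
Minimize 6*x^2 - 1*x + (5.0/2)*(x - 2.3725 - 1.334)^2
FOC: (2*6 + 5.0)*x = 1 + 5.0*(2.3725 + 1.334)
x^{k+1} = 1.149
Step 2: z-update.
Minimize 5*z^2 + 7*z + (5.0/2)*(1.149 - z - 1.334)^2
FOC: (2*5 + 5.0)*z = -7 + 5.0*(1.149 - 1.334)
z^{k+1} = -0.5283
Step 3: u-update.
u^{k+1} = -1.334 + 1.149 + 0.5283 = 0.3433
Step 4: Primal residual = |1.149 + 0.5283| = 1.6773


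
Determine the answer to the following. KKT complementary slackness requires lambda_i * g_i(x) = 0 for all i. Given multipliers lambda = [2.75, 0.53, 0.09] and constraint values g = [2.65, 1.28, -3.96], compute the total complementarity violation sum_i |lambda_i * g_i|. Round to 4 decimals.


KKT complementary slackness check:
lambda_1 * g_1 = 2.75 * 2.65 = 7.2875
lambda_2 * g_2 = 0.53 * 1.28 = 0.6784
lambda_3 * g_3 = 0.09 * -3.96 = -0.3564
Total violation = 7.2875 + 0.6784 + 0.3564 = 8.3223


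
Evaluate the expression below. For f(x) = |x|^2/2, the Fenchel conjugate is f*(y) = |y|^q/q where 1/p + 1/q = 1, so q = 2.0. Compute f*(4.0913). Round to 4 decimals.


The conjugate exponent q satisfies 1/p + 1/q = 1.
p = 2, so q = 2/(2 - 1) = 2.0
|y|^q = 4.0913^2.0 = 16.7387
f*(4.0913) = 16.7387 / 2.0 = 8.3694


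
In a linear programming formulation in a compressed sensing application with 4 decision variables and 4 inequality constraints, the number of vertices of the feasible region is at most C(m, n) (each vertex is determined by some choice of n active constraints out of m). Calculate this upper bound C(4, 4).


Each vertex corresponds to some choice of n active constraints out of m, so the number of vertices is at most C(m, n) = m! / (n!(m-n)!).
m = 4, n = 4
Numerator: 4 * 3 * 2 * 1
Denominator: 4! = 24
C(4, 4) = 1


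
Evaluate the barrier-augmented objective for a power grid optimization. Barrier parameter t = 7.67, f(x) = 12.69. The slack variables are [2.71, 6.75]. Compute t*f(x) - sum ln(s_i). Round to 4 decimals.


Step 1: Compute log-barrier.
ln values: [0.9969, 1.9095]
phi = -(0.9969 + 1.9095) = -2.9065
Step 2: Compute augmented objective.
t*f(x) = 7.67*12.69 = 97.3323
Total = 97.3323 - 2.9065 = 94.4258


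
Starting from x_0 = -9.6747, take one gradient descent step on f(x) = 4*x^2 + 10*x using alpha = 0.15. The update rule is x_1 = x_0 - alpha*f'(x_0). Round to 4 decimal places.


We compute the gradient at x_0 and apply the update.
f'(x) = 8*x + 10
f'(-9.6747) = 8*-9.6747 + 10 = -67.3976
x_1 = -9.6747 - 0.15*-67.3976 = 0.4349


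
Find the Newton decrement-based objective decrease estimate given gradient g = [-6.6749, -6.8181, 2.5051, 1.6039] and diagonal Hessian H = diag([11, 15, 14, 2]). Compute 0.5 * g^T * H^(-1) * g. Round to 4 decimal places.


Step 1: H is diagonal, so H^(-1) * g = [-0.6068, -0.4545, 0.1789, 0.802].
Step 2: g^T H^(-1) g = sum_i g_i^2 / H_ii
  = (-6.6749)^2/11 + (-6.8181)^2/15 + (2.5051)^2/14 + (1.6039)^2/2
  = 4.0504 + 3.0991 + 0.4483 + 1.2862 = 8.884
Step 3: Objective decrease = 0.5 * g^T H^(-1) g = 4.442


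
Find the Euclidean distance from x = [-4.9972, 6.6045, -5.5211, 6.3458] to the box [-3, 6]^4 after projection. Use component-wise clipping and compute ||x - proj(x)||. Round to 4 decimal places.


Project each component onto [-3, 6].
clip(-4.9972) = -3.0, clip(6.6045) = 6.0, clip(-5.5211) = -3.0, clip(6.3458) = 6.0
Projection = [-3.0, 6.0, -3.0, 6.0]
Squared diffs: [3.9888, 0.3654, 6.3559, 0.1196]
Distance = sqrt(10.8297) = 3.2909


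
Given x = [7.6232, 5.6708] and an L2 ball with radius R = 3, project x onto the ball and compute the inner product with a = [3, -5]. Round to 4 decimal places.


Step 1: Compute ||x|| (intermediates to 6 decimals).
||x|| = sqrt(7.6232^2 + 5.6708^2) = 9.501113
Step 2: Project.
Since ||x|| > R, scale = R/||x|| = 3/9.501113 = 0.315752, proj(x) = scale * x
proj(x) = [2.407041, 1.790566]
Step 3: Dot product.
a^T * proj(x) = 3*2.407041 - 5*1.790566 = -1.7317


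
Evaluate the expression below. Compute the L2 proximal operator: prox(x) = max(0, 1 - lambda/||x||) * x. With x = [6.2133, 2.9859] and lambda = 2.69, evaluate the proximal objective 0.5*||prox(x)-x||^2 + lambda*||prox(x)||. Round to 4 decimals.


Step 1: Compute ||x||.
||x|| = 6.8935
Step 2: Compute scaling factor.
scale = max(0, 1 - 2.69/6.8935) = 0.6098
Step 3: prox(x) = [3.7887, 1.8207]
||prox(x)|| = 4.2035
Step 4: Proximal objective.
0.5*||prox-x||^2 = 3.6181
lambda*||prox|| = 11.3074
Total = 14.9255


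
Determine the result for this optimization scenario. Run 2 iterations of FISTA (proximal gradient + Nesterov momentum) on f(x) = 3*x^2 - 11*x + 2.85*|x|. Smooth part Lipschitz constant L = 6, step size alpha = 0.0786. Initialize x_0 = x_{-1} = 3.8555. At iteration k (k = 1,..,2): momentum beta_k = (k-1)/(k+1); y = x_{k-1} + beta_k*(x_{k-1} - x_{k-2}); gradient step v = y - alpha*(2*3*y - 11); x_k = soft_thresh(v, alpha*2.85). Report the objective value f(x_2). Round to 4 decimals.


FISTA on f(x) = 3*x^2 - 11*x + 2.85*|x|
L = 6, alpha = 0.0786
Iteration 1: beta = 0.0, y = 3.8555 + 0.0*(3.8555 - 3.8555) = 3.8555
  grad(y) = 12.133, v = y - alpha*grad = 2.9018
  prox(v) = soft_thresh(2.9018, 0.224) = 2.6778
Iteration 2: beta = 0.3333, y = 2.6778 + 0.3333*(2.6778 - 3.8555) = 2.2853
  grad(y) = 2.7117, v = y - alpha*grad = 2.0721
  prox(v) = soft_thresh(2.0721, 0.224) = 1.8481
f(x_2) = 3*1.8481^2 - 11*1.8481 + 2.85*|1.8481| = -4.8155


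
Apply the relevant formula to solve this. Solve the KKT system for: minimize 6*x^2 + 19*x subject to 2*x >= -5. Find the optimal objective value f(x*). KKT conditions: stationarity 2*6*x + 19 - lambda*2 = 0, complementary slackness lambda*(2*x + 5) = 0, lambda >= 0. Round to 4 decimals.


Step 1: Try lambda = 0 (constraint inactive).
Stationarity: 2*6*x + 19 = 0
x* = -19/(2*6) = -19/12 = -1.5833 (rounded; the exact value -19/12 is used below)
Check constraint: 2*-1.5833 = -3.1666 >= -5 -- satisfied.
Step 2: Compute optimal value.
f(x*) = 6*(-19/12)^2 + 19*(-19/12) = -15.0417


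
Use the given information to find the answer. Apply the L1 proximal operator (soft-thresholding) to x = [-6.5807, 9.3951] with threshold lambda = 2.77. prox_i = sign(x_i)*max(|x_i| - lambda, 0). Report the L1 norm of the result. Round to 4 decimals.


Soft-thresholding with lambda = 2.77:
prox(-6.5807) = sign(-6.5807)*max(|-6.5807| - 2.77, 0) = -3.8107
prox(9.3951) = sign(9.3951)*max(|9.3951| - 2.77, 0) = 6.6251
prox(x) = [-3.8107, 6.6251]
||prox(x)||_1 = 3.8107 + 6.6251 = 10.4358


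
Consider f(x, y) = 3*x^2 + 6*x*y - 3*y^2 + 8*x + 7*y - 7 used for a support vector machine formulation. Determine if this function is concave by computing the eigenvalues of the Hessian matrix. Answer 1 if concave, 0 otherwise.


The Hessian of f(x,y) = 3*x^2 + 6*x*y - 3*y^2 + 8*x + 7*y - 7 is:
H = [[6, 6], [6, -6]]
Trace = 6 - 6 = 0
Determinant = 6*-6 - (6)^2 = -72
Discriminant = (0)^2 - 4*-72 = 288.0
Eigenvalues: lambda_1 = -8.4853, lambda_2 = 8.4853
The function is not concave.

0


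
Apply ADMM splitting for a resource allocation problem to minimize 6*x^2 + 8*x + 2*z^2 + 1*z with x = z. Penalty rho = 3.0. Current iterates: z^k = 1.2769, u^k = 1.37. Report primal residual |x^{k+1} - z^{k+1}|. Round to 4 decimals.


ADMM iteration with rho = 3.0, z^k = 1.2769, u^k = 1.37
Step 1: x-update.
Minimize 6*x^2 + 8*x + (3.0/2)*(x - 1.2769 + 1.37)^2
FOC: (2*6 + 3.0)*x = -8 + 3.0*(1.2769 - 1.37)
x^{k+1} = -0.552
Step 2: z-update.
Minimize 2*z^2 + 1*z + (3.0/2)*(-0.552 - z + 1.37)^2
FOC: (2*2 + 3.0)*z = -1 + 3.0*(-0.552 + 1.37)
z^{k+1} = 0.2077
Step 3: u-update.
u^{k+1} = 1.37 - 0.552 - 0.2077 = 0.6103
Step 4: Primal residual = |-0.552 - 0.2077| = 0.7597


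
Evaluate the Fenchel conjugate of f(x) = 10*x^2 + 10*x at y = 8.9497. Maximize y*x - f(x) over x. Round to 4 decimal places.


f*(y) = sup_x {y*x - a*x^2 - b*x} = sup_x {(y-b)*x - a*x^2}
FOC: (y - b) - 2a*x = 0 => x* = (y - b)/(2a)
x* = (8.9497 - 10)/(2*10) = -0.0525
f*(8.9497) = (y-b)^2/(4a) = (8.9497 - 10)^2/(4*10)
= 1.1031/40 = 0.0276


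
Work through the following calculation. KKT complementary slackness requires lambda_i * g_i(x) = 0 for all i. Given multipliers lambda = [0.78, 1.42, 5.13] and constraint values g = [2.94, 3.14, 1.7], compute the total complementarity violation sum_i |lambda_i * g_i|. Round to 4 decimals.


KKT complementary slackness check:
lambda_1 * g_1 = 0.78 * 2.94 = 2.2932
lambda_2 * g_2 = 1.42 * 3.14 = 4.4588
lambda_3 * g_3 = 5.13 * 1.7 = 8.721
Total violation = 2.2932 + 4.4588 + 8.721 = 15.473


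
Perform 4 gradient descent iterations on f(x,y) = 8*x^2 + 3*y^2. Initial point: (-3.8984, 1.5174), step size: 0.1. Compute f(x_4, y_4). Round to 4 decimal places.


Gradient descent on f(x,y) = 8*x^2 + 3*y^2.
Starting point: (-3.8984, 1.5174), alpha = 0.1
Step 1: grad_x = 2*8*-3.8984 = -62.3744, grad_y = 2*3*1.5174 = 9.1044
  x_1 = -3.8984 - 0.1*-62.3744 = 2.339
  y_1 = 1.5174 - 0.1*9.1044 = 0.607
Step 2: grad_x = 2*8*2.339 = 37.4246, grad_y = 2*3*0.607 = 3.6418
  x_2 = 2.339 - 0.1*37.4246 = -1.4034
  y_2 = 0.607 - 0.1*3.6418 = 0.2428
Step 3: grad_x = 2*8*-1.4034 = -22.4548, grad_y = 2*3*0.2428 = 1.4567
  x_3 = -1.4034 - 0.1*-22.4548 = 0.8421
  y_3 = 0.2428 - 0.1*1.4567 = 0.0971
Step 4: grad_x = 2*8*0.8421 = 13.4729, grad_y = 2*3*0.0971 = 0.5827
  x_4 = 0.8421 - 0.1*13.4729 = -0.5052
  y_4 = 0.0971 - 0.1*0.5827 = 0.0388
f(-0.5052, 0.0388) = 8*(-0.5052)^2 + 3*0.0388^2 = 2.0466


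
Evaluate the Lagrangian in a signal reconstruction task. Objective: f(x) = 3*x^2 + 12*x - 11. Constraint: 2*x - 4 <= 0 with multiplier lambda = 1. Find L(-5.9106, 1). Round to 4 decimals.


Step 1: Evaluate f(x).
f(-5.9106) = 3*(-5.9106)^2 + 12*(-5.9106) - 11 = 22.8784
Step 2: Evaluate g(x).
g(-5.9106) = 2*-5.9106 - 4 = -15.8212
Step 3: Compute Lagrangian.
L = 22.8784 + 1*-15.8212 = 7.0572


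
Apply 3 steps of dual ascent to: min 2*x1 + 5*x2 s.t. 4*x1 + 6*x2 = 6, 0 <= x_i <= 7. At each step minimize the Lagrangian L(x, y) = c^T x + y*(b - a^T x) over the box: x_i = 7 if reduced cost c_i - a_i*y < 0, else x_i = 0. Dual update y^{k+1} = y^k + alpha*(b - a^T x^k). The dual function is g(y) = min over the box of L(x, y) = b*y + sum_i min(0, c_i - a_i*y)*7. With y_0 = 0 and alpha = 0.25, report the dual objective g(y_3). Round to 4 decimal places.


Dual ascent for LP: min 2*x1 + 5*x2, 4*x1 + 6*x2 = 6, 0 <= x_i <= 7
Step 1: y^k = 0.0, reduced costs: (2.0, 5.0)
  x^k = (0.0, 0.0), subgradient = b - a^T x = 6.0
  y^{k+1} = 0.0 + 0.25*6.0 = 1.5
Step 2: y^k = 1.5, reduced costs: (-4.0, -4.0)
  x^k = (7.0, 7.0), subgradient = b - a^T x = -64.0
  y^{k+1} = 1.5 + 0.25*-64.0 = -14.5
Step 3: y^k = -14.5, reduced costs: (60.0, 92.0)
  x^k = (0.0, 0.0), subgradient = b - a^T x = 6.0
  y^{k+1} = -14.5 + 0.25*6.0 = -13.0
Dual objective at y_3 = -13.0: reduced costs (54.0, 83.0), box minimizer x = (0.0, 0.0)
g(y_3) = b*y + (c1 - a1*y)*x1 + (c2 - a2*y)*x2 = 6*(-13.0) + 54.0*0.0 + 83.0*0.0 = -78.0 + 0.0 + 0.0 = -78.0


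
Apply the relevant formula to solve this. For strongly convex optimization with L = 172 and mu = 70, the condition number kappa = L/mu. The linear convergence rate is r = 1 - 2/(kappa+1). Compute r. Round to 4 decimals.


Step 1: Compute the condition number.
kappa = L/mu = 172/70 = 2.4571
Step 2: Compute the convergence rate.
r = 1 - 2/(kappa + 1) = 1 - 2*mu/(L + mu) = (L - mu)/(L + mu) = 102/242 = 0.4215


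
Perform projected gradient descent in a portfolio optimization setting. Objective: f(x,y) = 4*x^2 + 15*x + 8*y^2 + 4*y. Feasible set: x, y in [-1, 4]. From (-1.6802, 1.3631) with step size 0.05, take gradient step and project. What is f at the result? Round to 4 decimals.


Step 1: Compute gradient at (-1.6802, 1.3631).
grad_x = 2*4*-1.6802 + 15 = 1.5584
grad_y = 2*8*1.3631 + 4 = 25.8096
Step 2: Gradient step.
x_raw = -1.6802 - 0.05*1.5584 = -1.7581
y_raw = 1.3631 - 0.05*25.8096 = 0.0726
Step 3: Project onto [-1, 4].
x_proj = clip(-1.7581) = -1.0
y_proj = clip(0.0726) = 0.0726
Step 4: Evaluate f.
f(-1.0, 0.0726) = -10.6673


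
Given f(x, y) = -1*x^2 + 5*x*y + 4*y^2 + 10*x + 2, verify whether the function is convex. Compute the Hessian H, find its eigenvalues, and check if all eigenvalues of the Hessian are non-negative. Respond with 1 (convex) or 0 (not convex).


The Hessian of f(x,y) = -1*x^2 + 5*x*y + 4*y^2 + 10*x + 2 is:
H = [[-2, 5], [5, 8]]
Trace = -2 + 8 = 6
Determinant = -2*8 - (5)^2 = -41
Discriminant = (6)^2 - 4*-41 = 200.0
Eigenvalues: lambda_1 = -4.0711, lambda_2 = 10.0711
The function is not convex.

0


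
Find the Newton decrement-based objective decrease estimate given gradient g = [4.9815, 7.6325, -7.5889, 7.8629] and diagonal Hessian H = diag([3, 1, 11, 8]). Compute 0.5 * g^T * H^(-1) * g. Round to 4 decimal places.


Step 1: H is diagonal, so H^(-1) * g = [1.6605, 7.6325, -0.6899, 0.9829].
Step 2: g^T H^(-1) g = sum_i g_i^2 / H_ii
  = (4.9815)^2/3 + (7.6325)^2/1 + (-7.5889)^2/11 + (7.8629)^2/8
  = 8.2718 + 58.2551 + 5.2356 + 7.7281 = 79.4906
Step 3: Objective decrease = 0.5 * g^T H^(-1) g = 39.7453


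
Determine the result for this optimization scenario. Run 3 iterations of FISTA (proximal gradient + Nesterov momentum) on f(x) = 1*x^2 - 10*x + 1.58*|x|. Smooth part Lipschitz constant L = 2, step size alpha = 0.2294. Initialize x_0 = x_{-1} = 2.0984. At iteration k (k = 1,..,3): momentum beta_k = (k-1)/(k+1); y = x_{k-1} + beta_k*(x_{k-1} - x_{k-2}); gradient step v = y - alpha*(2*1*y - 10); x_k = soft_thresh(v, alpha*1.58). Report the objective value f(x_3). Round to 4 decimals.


FISTA on f(x) = 1*x^2 - 10*x + 1.58*|x|
L = 2, alpha = 0.2294
Iteration 1: beta = 0.0, y = 2.0984 + 0.0*(2.0984 - 2.0984) = 2.0984
  grad(y) = -5.8032, v = y - alpha*grad = 3.4297
  prox(v) = soft_thresh(3.4297, 0.3625) = 3.0672
Iteration 2: beta = 0.3333, y = 3.0672 + 0.3333*(3.0672 - 2.0984) = 3.3901
  grad(y) = -3.2197, v = y - alpha*grad = 4.1287
  prox(v) = soft_thresh(4.1287, 0.3625) = 3.7663
Iteration 3: beta = 0.5, y = 3.7663 + 0.5*(3.7663 - 3.0672) = 4.1158
  grad(y) = -1.7683, v = y - alpha*grad = 4.5215
  prox(v) = soft_thresh(4.5215, 0.3625) = 4.159
f(x_3) = 1*4.159^2 - 10*4.159 + 1.58*|4.159| = -17.7215


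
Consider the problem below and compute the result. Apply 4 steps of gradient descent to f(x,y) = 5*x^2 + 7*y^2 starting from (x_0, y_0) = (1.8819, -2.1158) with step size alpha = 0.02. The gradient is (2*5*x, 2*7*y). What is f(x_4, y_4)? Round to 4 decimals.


Gradient descent on f(x,y) = 5*x^2 + 7*y^2.
Starting point: (1.8819, -2.1158), alpha = 0.02
Step 1: grad_x = 2*5*1.8819 = 18.819, grad_y = 2*7*-2.1158 = -29.6212
  x_1 = 1.8819 - 0.02*18.819 = 1.5055
  y_1 = -2.1158 - 0.02*-29.6212 = -1.5234
Step 2: grad_x = 2*5*1.5055 = 15.0552, grad_y = 2*7*-1.5234 = -21.3273
  x_2 = 1.5055 - 0.02*15.0552 = 1.2044
  y_2 = -1.5234 - 0.02*-21.3273 = -1.0968
Step 3: grad_x = 2*5*1.2044 = 12.0442, grad_y = 2*7*-1.0968 = -15.3556
  x_3 = 1.2044 - 0.02*12.0442 = 0.9635
  y_3 = -1.0968 - 0.02*-15.3556 = -0.7897
Step 4: grad_x = 2*5*0.9635 = 9.6353, grad_y = 2*7*-0.7897 = -11.0561
  x_4 = 0.9635 - 0.02*9.6353 = 0.7708
  y_4 = -0.7897 - 0.02*-11.0561 = -0.5686
f(0.7708, -0.5686) = 5*0.7708^2 + 7*(-0.5686)^2 = 5.234


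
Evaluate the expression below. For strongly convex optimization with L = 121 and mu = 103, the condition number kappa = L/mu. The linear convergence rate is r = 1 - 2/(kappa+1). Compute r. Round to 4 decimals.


Step 1: Compute the condition number.
kappa = L/mu = 121/103 = 1.1748
Step 2: Compute the convergence rate.
r = 1 - 2/(kappa + 1) = 1 - 2*mu/(L + mu) = (L - mu)/(L + mu) = 18/224 = 0.0804


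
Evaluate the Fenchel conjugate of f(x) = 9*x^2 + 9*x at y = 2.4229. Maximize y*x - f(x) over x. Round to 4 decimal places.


f*(y) = sup_x {y*x - a*x^2 - b*x} = sup_x {(y-b)*x - a*x^2}
FOC: (y - b) - 2a*x = 0 => x* = (y - b)/(2a)
x* = (2.4229 - 9)/(2*9) = -0.3654
f*(2.4229) = (y-b)^2/(4a) = (2.4229 - 9)^2/(4*9)
= 43.2582/36 = 1.2016


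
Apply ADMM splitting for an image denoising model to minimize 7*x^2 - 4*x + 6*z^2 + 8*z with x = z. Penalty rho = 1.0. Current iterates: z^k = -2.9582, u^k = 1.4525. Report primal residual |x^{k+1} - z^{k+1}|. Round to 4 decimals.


ADMM iteration with rho = 1.0, z^k = -2.9582, u^k = 1.4525
Step 1: x-update.
Minimize 7*x^2 - 4*x + (1.0/2)*(x + 2.9582 + 1.4525)^2
FOC: (2*7 + 1.0)*x = 4 + 1.0*(-2.9582 - 1.4525)
x^{k+1} = -0.0274
Step 2: z-update.
Minimize 6*z^2 + 8*z + (1.0/2)*(-0.0274 - z + 1.4525)^2
FOC: (2*6 + 1.0)*z = -8 + 1.0*(-0.0274 + 1.4525)
z^{k+1} = -0.5058
Step 3: u-update.
u^{k+1} = 1.4525 - 0.0274 + 0.5058 = 1.9309
Step 4: Primal residual = |-0.0274 + 0.5058| = 0.4784


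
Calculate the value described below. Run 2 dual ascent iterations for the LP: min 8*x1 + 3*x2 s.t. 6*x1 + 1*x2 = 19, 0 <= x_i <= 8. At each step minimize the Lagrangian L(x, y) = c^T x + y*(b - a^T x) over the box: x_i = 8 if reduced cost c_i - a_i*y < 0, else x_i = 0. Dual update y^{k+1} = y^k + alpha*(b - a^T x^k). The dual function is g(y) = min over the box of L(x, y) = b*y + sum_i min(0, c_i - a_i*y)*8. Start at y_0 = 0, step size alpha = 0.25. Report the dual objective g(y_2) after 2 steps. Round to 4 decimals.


Dual ascent for LP: min 8*x1 + 3*x2, 6*x1 + 1*x2 = 19, 0 <= x_i <= 8
Step 1: y^k = 0.0, reduced costs: (8.0, 3.0)
  x^k = (0.0, 0.0), subgradient = b - a^T x = 19.0
  y^{k+1} = 0.0 + 0.25*19.0 = 4.75
Step 2: y^k = 4.75, reduced costs: (-20.5, -1.75)
  x^k = (8.0, 8.0), subgradient = b - a^T x = -37.0
  y^{k+1} = 4.75 + 0.25*-37.0 = -4.5
Dual objective at y_2 = -4.5: reduced costs (35.0, 7.5), box minimizer x = (0.0, 0.0)
g(y_2) = b*y + (c1 - a1*y)*x1 + (c2 - a2*y)*x2 = 19*(-4.5) + 35.0*0.0 + 7.5*0.0 = -85.5 + 0.0 + 0.0 = -85.5


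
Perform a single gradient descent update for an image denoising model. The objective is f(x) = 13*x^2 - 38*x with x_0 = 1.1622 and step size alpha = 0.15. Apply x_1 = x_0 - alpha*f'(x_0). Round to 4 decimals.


We compute the gradient at x_0 and apply the update.
f'(x) = 26*x - 38
f'(1.1622) = 26*1.1622 - 38 = -7.7828
x_1 = 1.1622 - 0.15*-7.7828 = 2.3296


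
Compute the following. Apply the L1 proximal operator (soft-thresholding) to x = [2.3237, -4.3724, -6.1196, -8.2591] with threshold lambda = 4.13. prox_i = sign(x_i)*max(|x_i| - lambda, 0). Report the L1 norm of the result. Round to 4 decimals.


Soft-thresholding with lambda = 4.13:
prox(2.3237) = sign(2.3237)*max(|2.3237| - 4.13, 0) = 0.0
prox(-4.3724) = sign(-4.3724)*max(|-4.3724| - 4.13, 0) = -0.2424
prox(-6.1196) = sign(-6.1196)*max(|-6.1196| - 4.13, 0) = -1.9896
prox(-8.2591) = sign(-8.2591)*max(|-8.2591| - 4.13, 0) = -4.1291
prox(x) = [0.0, -0.2424, -1.9896, -4.1291]
||prox(x)||_1 = 0.0 + 0.2424 + 1.9896 + 4.1291 = 6.3611


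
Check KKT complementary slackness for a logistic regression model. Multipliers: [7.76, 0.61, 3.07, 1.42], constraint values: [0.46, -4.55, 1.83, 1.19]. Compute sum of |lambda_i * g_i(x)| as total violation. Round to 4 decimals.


KKT complementary slackness check:
lambda_1 * g_1 = 7.76 * 0.46 = 3.5696
lambda_2 * g_2 = 0.61 * -4.55 = -2.7755
lambda_3 * g_3 = 3.07 * 1.83 = 5.6181
lambda_4 * g_4 = 1.42 * 1.19 = 1.6898
Total violation = 3.5696 + 2.7755 + 5.6181 + 1.6898 = 13.653


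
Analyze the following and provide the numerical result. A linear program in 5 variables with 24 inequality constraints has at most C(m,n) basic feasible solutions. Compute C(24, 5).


Each vertex corresponds to some choice of n active constraints out of m, so the number of vertices is at most C(m, n) = m! / (n!(m-n)!).
m = 24, n = 5
Numerator: 24 * 23 * 22 * 21 * 20
Denominator: 5! = 120
C(24, 5) = 42504


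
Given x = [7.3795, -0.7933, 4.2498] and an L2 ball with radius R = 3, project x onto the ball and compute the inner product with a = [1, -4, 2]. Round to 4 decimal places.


Step 1: Compute ||x|| (intermediates to 6 decimals).
||x|| = sqrt(7.3795^2 + (-0.7933)^2 + 4.2498^2) = 8.55261
Step 2: Project.
Since ||x|| > R, scale = R/||x|| = 3/8.55261 = 0.35077, proj(x) = scale * x
proj(x) = [2.588507, -0.278266, 1.490702]
Step 3: Dot product.
a^T * proj(x) = 1*2.588507 - 4*(-0.278266) + 2*1.490702 = 6.683


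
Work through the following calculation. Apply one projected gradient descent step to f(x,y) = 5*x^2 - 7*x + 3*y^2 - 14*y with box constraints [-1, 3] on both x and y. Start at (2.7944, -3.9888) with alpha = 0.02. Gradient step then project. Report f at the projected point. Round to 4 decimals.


Step 1: Compute gradient at (2.7944, -3.9888).
grad_x = 2*5*2.7944 - 7 = 20.944
grad_y = 2*3*-3.9888 - 14 = -37.9328
Step 2: Gradient step.
x_raw = 2.7944 - 0.02*20.944 = 2.3755
y_raw = -3.9888 - 0.02*-37.9328 = -3.2301
Step 3: Project onto [-1, 3].
x_proj = clip(2.3755) = 2.3755
y_proj = clip(-3.2301) = -1.0
Step 4: Evaluate f.
f(2.3755, -1.0) = 28.5868


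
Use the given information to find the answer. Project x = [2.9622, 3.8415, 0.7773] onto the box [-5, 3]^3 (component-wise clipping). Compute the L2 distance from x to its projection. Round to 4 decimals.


Project each component onto [-5, 3].
clip(2.9622) = 2.9622, clip(3.8415) = 3.0, clip(0.7773) = 0.7773
Projection = [2.9622, 3.0, 0.7773]
Squared diffs: [0.0, 0.7081, 0.0]
Distance = sqrt(0.7081) = 0.8415


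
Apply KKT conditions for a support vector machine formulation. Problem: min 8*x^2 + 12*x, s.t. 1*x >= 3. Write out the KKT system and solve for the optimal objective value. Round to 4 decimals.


Step 1: Try lambda = 0 (constraint inactive).
x_unc = -12/(2*8) = -0.75
Check: 1*-0.75 = -0.75 < 3 -- violated!
Step 2: Constraint must be active: 1*x = 3
x* = 3/1 = 3.0
lambda = (2*8*3.0 + 12)/1 = 60.0
Step 3: Compute optimal value.
f(x*) = 8*3.0^2 + 12*3.0 = 108.0


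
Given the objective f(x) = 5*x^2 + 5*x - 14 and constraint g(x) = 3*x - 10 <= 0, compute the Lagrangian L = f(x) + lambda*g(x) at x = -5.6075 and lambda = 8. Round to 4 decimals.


Step 1: Evaluate f(x).
f(-5.6075) = 5*(-5.6075)^2 + 5*(-5.6075) - 14 = 115.1828
Step 2: Evaluate g(x).
g(-5.6075) = 3*-5.6075 - 10 = -26.8225
Step 3: Compute Lagrangian.
L = 115.1828 + 8*-26.8225 = -99.3972


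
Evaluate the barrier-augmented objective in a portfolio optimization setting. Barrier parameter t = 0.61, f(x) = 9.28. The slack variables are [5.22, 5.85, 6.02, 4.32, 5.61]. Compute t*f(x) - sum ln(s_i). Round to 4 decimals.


Step 1: Compute log-barrier.
ln values: [1.6525, 1.7664, 1.7951, 1.4633, 1.7246]
phi = -(1.6525 + 1.7664 + 1.7951 + 1.4633 + 1.7246) = -8.4018
Step 2: Compute augmented objective.
t*f(x) = 0.61*9.28 = 5.6608
Total = 5.6608 - 8.4018 = -2.741


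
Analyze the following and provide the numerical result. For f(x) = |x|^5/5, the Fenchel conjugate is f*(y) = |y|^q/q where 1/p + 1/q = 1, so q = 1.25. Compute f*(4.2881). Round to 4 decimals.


The conjugate exponent q satisfies 1/p + 1/q = 1.
p = 5, so q = 5/(5 - 1) = 1.25
|y|^q = 4.2881^1.25 = 6.1707
f*(4.2881) = 6.1707 / 1.25 = 4.9365


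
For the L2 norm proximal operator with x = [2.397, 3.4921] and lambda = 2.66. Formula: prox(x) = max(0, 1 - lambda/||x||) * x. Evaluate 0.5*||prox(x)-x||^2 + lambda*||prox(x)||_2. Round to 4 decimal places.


Step 1: Compute ||x||.
||x|| = 4.2356
Step 2: Compute scaling factor.
scale = max(0, 1 - 2.66/4.2356) = 0.372
Step 3: prox(x) = [0.8917, 1.299]
||prox(x)|| = 1.5756
Step 4: Proximal objective.
0.5*||prox-x||^2 = 3.5378
lambda*||prox|| = 4.1911
Total = 7.7289


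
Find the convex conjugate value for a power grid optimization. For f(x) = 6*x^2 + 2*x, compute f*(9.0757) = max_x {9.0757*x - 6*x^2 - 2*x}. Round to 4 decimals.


f*(y) = sup_x {y*x - a*x^2 - b*x} = sup_x {(y-b)*x - a*x^2}
FOC: (y - b) - 2a*x = 0 => x* = (y - b)/(2a)
x* = (9.0757 - 2)/(2*6) = 0.5896
f*(9.0757) = (y-b)^2/(4a) = (9.0757 - 2)^2/(4*6)
= 50.0655/24 = 2.0861


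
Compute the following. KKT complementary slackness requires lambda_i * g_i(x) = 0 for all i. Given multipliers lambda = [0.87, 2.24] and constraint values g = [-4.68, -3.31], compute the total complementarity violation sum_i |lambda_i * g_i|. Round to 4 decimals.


KKT complementary slackness check:
lambda_1 * g_1 = 0.87 * -4.68 = -4.0716
lambda_2 * g_2 = 2.24 * -3.31 = -7.4144
Total violation = 4.0716 + 7.4144 = 11.486


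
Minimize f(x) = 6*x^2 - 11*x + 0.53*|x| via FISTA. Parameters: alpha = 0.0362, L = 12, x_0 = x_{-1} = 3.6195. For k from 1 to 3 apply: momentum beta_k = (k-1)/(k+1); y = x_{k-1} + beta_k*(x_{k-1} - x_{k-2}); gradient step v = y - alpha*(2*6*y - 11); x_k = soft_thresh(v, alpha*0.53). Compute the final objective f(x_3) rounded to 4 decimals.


FISTA on f(x) = 6*x^2 - 11*x + 0.53*|x|
L = 12, alpha = 0.0362
Iteration 1: beta = 0.0, y = 3.6195 + 0.0*(3.6195 - 3.6195) = 3.6195
  grad(y) = 32.434, v = y - alpha*grad = 2.4454
  prox(v) = soft_thresh(2.4454, 0.0192) = 2.4262
Iteration 2: beta = 0.3333, y = 2.4262 + 0.3333*(2.4262 - 3.6195) = 2.0284
  grad(y) = 13.3413, v = y - alpha*grad = 1.5455
  prox(v) = soft_thresh(1.5455, 0.0192) = 1.5263
Iteration 3: beta = 0.5, y = 1.5263 + 0.5*(1.5263 - 2.4262) = 1.0763
  grad(y) = 1.9162, v = y - alpha*grad = 1.007
  prox(v) = soft_thresh(1.007, 0.0192) = 0.9878
f(x_3) = 6*0.9878^2 - 11*0.9878 + 0.53*|0.9878| = -4.4878


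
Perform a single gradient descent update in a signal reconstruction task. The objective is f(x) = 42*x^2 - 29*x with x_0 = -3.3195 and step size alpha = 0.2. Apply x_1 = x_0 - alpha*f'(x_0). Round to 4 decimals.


We compute the gradient at x_0 and apply the update.
f'(x) = 84*x - 29
f'(-3.3195) = 84*-3.3195 - 29 = -307.838
x_1 = -3.3195 - 0.2*-307.838 = 58.2481


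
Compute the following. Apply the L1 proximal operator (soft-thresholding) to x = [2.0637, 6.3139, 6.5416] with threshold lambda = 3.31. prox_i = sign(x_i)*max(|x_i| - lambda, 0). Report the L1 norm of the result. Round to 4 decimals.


Soft-thresholding with lambda = 3.31:
prox(2.0637) = sign(2.0637)*max(|2.0637| - 3.31, 0) = 0.0
prox(6.3139) = sign(6.3139)*max(|6.3139| - 3.31, 0) = 3.0039
prox(6.5416) = sign(6.5416)*max(|6.5416| - 3.31, 0) = 3.2316
prox(x) = [0.0, 3.0039, 3.2316]
||prox(x)||_1 = 0.0 + 3.0039 + 3.2316 = 6.2355


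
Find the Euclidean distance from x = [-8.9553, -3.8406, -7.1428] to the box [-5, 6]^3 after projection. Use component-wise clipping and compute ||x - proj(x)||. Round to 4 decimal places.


Project each component onto [-5, 6].
clip(-8.9553) = -5.0, clip(-3.8406) = -3.8406, clip(-7.1428) = -5.0
Projection = [-5.0, -3.8406, -5.0]
Squared diffs: [15.6444, 0.0, 4.5916]
Distance = sqrt(20.236) = 4.4984


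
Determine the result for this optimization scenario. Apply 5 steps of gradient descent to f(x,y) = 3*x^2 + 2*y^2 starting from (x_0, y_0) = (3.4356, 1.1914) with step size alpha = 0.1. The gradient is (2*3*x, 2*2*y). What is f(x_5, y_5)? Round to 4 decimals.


Gradient descent on f(x,y) = 3*x^2 + 2*y^2.
Starting point: (3.4356, 1.1914), alpha = 0.1
Step 1: grad_x = 2*3*3.4356 = 20.6136, grad_y = 2*2*1.1914 = 4.7656
  x_1 = 3.4356 - 0.1*20.6136 = 1.3742
  y_1 = 1.1914 - 0.1*4.7656 = 0.7148
Step 2: grad_x = 2*3*1.3742 = 8.2454, grad_y = 2*2*0.7148 = 2.8594
  x_2 = 1.3742 - 0.1*8.2454 = 0.5497
  y_2 = 0.7148 - 0.1*2.8594 = 0.4289
Step 3: grad_x = 2*3*0.5497 = 3.2982, grad_y = 2*2*0.4289 = 1.7156
  x_3 = 0.5497 - 0.1*3.2982 = 0.2199
  y_3 = 0.4289 - 0.1*1.7156 = 0.2573
Step 4: grad_x = 2*3*0.2199 = 1.3193, grad_y = 2*2*0.2573 = 1.0294
  x_4 = 0.2199 - 0.1*1.3193 = 0.088
  y_4 = 0.2573 - 0.1*1.0294 = 0.1544
Step 5: grad_x = 2*3*0.088 = 0.5277, grad_y = 2*2*0.1544 = 0.6176
  x_5 = 0.088 - 0.1*0.5277 = 0.0352
  y_5 = 0.1544 - 0.1*0.6176 = 0.0926
f(0.0352, 0.0926) = 3*0.0352^2 + 2*0.0926^2 = 0.0209


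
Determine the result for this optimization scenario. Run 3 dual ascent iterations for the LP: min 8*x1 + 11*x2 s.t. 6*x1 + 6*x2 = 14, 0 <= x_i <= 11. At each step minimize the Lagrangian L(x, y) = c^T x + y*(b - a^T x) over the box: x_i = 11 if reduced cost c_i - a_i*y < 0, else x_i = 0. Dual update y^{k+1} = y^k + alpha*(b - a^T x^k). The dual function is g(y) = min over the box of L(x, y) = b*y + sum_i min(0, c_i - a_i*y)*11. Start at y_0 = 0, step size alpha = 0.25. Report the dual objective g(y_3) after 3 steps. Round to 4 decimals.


Dual ascent for LP: min 8*x1 + 11*x2, 6*x1 + 6*x2 = 14, 0 <= x_i <= 11
Step 1: y^k = 0.0, reduced costs: (8.0, 11.0)
  x^k = (0.0, 0.0), subgradient = b - a^T x = 14.0
  y^{k+1} = 0.0 + 0.25*14.0 = 3.5
Step 2: y^k = 3.5, reduced costs: (-13.0, -10.0)
  x^k = (11.0, 11.0), subgradient = b - a^T x = -118.0
  y^{k+1} = 3.5 + 0.25*-118.0 = -26.0
Step 3: y^k = -26.0, reduced costs: (164.0, 167.0)
  x^k = (0.0, 0.0), subgradient = b - a^T x = 14.0
  y^{k+1} = -26.0 + 0.25*14.0 = -22.5
Dual objective at y_3 = -22.5: reduced costs (143.0, 146.0), box minimizer x = (0.0, 0.0)
g(y_3) = b*y + (c1 - a1*y)*x1 + (c2 - a2*y)*x2 = 14*(-22.5) + 143.0*0.0 + 146.0*0.0 = -315.0 + 0.0 + 0.0 = -315.0


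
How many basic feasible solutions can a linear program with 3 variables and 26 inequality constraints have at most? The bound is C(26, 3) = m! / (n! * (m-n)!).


Each vertex corresponds to some choice of n active constraints out of m, so the number of vertices is at most C(m, n) = m! / (n!(m-n)!).
m = 26, n = 3
Numerator: 26 * 25 * 24
Denominator: 3! = 6
C(26, 3) = 2600


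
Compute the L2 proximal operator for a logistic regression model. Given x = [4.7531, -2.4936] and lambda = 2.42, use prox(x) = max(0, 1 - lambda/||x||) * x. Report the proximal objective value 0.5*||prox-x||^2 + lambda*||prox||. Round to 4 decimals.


Step 1: Compute ||x||.
||x|| = 5.3675
Step 2: Compute scaling factor.
scale = max(0, 1 - 2.42/5.3675) = 0.5491
Step 3: prox(x) = [2.6101, -1.3693]
||prox(x)|| = 2.9475
Step 4: Proximal objective.
0.5*||prox-x||^2 = 2.9282
lambda*||prox|| = 7.133
Total = 10.0611


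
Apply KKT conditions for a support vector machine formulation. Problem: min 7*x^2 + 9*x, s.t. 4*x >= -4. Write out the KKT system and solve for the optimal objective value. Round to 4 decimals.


Step 1: Try lambda = 0 (constraint inactive).
Stationarity: 2*7*x + 9 = 0
x* = -9/(2*7) = -9/14 = -0.6429 (rounded; the exact value -9/14 is used below)
Check constraint: 4*-0.6429 = -2.5716 >= -4 -- satisfied.
Step 2: Compute optimal value.
f(x*) = 7*(-9/14)^2 + 9*(-9/14) = -2.8929


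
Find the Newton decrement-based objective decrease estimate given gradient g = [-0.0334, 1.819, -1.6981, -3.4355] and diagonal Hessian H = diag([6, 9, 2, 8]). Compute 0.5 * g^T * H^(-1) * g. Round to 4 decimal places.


Step 1: H is diagonal, so H^(-1) * g = [-0.0056, 0.2021, -0.8491, -0.4294].
Step 2: g^T H^(-1) g = sum_i g_i^2 / H_ii
  = (-0.0334)^2/6 + (1.819)^2/9 + (-1.6981)^2/2 + (-3.4355)^2/8
  = 0.0002 + 0.3676 + 1.4418 + 1.4753 = 3.2849
Step 3: Objective decrease = 0.5 * g^T H^(-1) g = 1.6425


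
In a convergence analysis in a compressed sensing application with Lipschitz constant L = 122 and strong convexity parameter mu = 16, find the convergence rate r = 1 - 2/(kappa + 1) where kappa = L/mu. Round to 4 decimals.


Step 1: Compute the condition number.
kappa = L/mu = 122/16 = 7.625
Step 2: Compute the convergence rate.
r = 1 - 2/(kappa + 1) = 1 - 2*mu/(L + mu) = (L - mu)/(L + mu) = 106/138 = 0.7681


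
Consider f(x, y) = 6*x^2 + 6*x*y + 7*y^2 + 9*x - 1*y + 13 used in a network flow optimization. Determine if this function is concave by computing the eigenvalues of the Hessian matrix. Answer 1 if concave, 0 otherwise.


The Hessian of f(x,y) = 6*x^2 + 6*x*y + 7*y^2 + 9*x - 1*y + 13 is:
H = [[12, 6], [6, 14]]
Trace = 12 + 14 = 26
Determinant = 12*14 - (6)^2 = 132
Discriminant = (26)^2 - 4*132 = 148.0
Eigenvalues: lambda_1 = 6.9172, lambda_2 = 19.0828
The function is not concave.

0


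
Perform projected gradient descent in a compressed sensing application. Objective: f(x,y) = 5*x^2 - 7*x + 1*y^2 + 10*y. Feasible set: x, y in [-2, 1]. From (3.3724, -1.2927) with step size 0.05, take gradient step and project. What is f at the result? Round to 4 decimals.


Step 1: Compute gradient at (3.3724, -1.2927).
grad_x = 2*5*3.3724 - 7 = 26.724
grad_y = 2*1*-1.2927 + 10 = 7.4146
Step 2: Gradient step.
x_raw = 3.3724 - 0.05*26.724 = 2.0362
y_raw = -1.2927 - 0.05*7.4146 = -1.6634
Step 3: Project onto [-2, 1].
x_proj = clip(2.0362) = 1.0
y_proj = clip(-1.6634) = -1.6634
Step 4: Evaluate f.
f(1.0, -1.6634) = -15.8673


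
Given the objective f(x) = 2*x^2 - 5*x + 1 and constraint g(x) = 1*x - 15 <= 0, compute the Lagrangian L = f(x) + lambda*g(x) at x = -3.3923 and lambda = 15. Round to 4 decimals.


Step 1: Evaluate f(x).
f(-3.3923) = 2*(-3.3923)^2 - 5*(-3.3923) + 1 = 40.9769
Step 2: Evaluate g(x).
g(-3.3923) = 1*-3.3923 - 15 = -18.3923
Step 3: Compute Lagrangian.
L = 40.9769 + 15*-18.3923 = -234.9076


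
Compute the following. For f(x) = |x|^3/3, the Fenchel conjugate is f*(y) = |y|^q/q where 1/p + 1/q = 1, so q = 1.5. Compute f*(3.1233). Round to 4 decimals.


The conjugate exponent q satisfies 1/p + 1/q = 1.
p = 3, so q = 3/(3 - 1) = 1.5
|y|^q = 3.1233^1.5 = 5.5198
f*(3.1233) = 5.5198 / 1.5 = 3.6798


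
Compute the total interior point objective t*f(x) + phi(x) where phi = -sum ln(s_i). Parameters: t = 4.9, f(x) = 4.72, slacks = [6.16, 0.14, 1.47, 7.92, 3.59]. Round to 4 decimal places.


Step 1: Compute log-barrier.
ln values: [1.8181, -1.9661, 0.3853, 2.0694, 1.2782]
phi = -(1.8181 - 1.9661 + 0.3853 + 2.0694 + 1.2782) = -3.5848
Step 2: Compute augmented objective.
t*f(x) = 4.9*4.72 = 23.128
Total = 23.128 - 3.5848 = 19.5432


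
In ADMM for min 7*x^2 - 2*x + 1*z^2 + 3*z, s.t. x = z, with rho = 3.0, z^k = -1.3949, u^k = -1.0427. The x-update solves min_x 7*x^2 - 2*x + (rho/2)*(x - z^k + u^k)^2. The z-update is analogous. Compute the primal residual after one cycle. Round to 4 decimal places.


ADMM iteration with rho = 3.0, z^k = -1.3949, u^k = -1.0427
Step 1: x-update.
Minimize 7*x^2 - 2*x + (3.0/2)*(x + 1.3949 - 1.0427)^2
FOC: (2*7 + 3.0)*x = 2 + 3.0*(-1.3949 + 1.0427)
x^{k+1} = 0.0555
Step 2: z-update.
Minimize 1*z^2 + 3*z + (3.0/2)*(0.0555 - z - 1.0427)^2
FOC: (2*1 + 3.0)*z = -3 + 3.0*(0.0555 - 1.0427)
z^{k+1} = -1.1923
Step 3: u-update.
u^{k+1} = -1.0427 + 0.0555 + 1.1923 = 0.2051
Step 4: Primal residual = |0.0555 + 1.1923| = 1.2478
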